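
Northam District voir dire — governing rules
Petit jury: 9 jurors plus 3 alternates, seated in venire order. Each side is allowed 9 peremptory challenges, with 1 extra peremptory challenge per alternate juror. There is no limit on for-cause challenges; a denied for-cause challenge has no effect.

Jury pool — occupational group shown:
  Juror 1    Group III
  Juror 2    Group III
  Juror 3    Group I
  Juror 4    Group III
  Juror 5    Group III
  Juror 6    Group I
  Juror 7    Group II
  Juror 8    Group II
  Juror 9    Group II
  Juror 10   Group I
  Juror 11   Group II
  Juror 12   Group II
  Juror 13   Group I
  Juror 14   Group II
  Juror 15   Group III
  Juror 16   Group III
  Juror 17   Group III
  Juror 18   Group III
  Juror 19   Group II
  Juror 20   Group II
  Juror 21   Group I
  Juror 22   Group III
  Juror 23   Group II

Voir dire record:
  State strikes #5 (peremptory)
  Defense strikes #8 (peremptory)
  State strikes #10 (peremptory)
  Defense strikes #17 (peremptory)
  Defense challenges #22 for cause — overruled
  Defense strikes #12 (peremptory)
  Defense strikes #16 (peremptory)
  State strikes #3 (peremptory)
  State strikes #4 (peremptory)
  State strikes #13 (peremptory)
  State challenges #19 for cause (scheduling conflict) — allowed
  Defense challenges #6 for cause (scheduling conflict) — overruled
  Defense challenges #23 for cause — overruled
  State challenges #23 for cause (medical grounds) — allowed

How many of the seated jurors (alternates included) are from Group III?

Removed: #3, #4, #5, #8, #10, #12, #13, #16, #17, #19, #23.
Seated (12 incl. alternates): #1, #2, #6, #7, #9, #11, #14, #15, #18, #20, #21, #22.
Of those, in Group III: #1, #2, #15, #18, #22 → 5.

5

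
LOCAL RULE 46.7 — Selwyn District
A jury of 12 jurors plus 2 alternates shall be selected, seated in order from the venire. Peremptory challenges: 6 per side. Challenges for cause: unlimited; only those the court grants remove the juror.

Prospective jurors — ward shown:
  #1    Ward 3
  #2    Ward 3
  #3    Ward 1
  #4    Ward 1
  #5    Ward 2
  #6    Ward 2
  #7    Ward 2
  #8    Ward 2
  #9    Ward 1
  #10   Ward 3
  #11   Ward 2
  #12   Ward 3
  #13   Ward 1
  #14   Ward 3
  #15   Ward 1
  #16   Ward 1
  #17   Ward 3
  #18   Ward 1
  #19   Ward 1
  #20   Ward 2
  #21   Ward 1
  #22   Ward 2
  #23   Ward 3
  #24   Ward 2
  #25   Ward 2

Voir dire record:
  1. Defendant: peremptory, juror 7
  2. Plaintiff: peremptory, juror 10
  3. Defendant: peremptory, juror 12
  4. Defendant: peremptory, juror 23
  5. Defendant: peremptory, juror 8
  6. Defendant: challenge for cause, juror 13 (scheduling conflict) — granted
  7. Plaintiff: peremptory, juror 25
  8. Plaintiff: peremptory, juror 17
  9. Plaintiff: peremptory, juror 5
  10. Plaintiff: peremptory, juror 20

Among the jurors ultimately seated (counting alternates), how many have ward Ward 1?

Removed: #5, #7, #8, #10, #12, #13, #17, #20, #23, #25.
Seated (14 incl. alternates): #1, #2, #3, #4, #6, #9, #11, #14, #15, #16, #18, #19, #21, #22.
Of those, in Ward 1: #3, #4, #9, #15, #16, #18, #19, #21 → 8.

8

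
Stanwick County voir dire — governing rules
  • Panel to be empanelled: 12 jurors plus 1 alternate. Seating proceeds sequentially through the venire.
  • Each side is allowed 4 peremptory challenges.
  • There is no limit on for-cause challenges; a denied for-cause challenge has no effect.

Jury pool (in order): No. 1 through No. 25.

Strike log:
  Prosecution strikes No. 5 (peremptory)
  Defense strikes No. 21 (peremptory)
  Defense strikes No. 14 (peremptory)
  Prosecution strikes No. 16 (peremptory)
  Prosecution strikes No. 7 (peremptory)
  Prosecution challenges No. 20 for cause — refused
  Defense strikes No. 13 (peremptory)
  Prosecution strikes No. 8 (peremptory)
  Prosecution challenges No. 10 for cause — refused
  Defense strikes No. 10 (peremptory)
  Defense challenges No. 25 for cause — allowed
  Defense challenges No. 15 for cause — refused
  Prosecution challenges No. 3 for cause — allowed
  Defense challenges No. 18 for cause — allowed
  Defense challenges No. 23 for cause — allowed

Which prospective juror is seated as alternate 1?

24

Removed: #3, #5, #7, #8, #10, #13, #14, #16, #18, #21, #23, #25. (#15, #20 stay — for-cause denied.)
Seating in order: seats 1–12 → #1, #2, #4, #6, #9, #11, #12, #15, #17, #19, #20, #22; alternates → #24.
So alternate 1 is #24.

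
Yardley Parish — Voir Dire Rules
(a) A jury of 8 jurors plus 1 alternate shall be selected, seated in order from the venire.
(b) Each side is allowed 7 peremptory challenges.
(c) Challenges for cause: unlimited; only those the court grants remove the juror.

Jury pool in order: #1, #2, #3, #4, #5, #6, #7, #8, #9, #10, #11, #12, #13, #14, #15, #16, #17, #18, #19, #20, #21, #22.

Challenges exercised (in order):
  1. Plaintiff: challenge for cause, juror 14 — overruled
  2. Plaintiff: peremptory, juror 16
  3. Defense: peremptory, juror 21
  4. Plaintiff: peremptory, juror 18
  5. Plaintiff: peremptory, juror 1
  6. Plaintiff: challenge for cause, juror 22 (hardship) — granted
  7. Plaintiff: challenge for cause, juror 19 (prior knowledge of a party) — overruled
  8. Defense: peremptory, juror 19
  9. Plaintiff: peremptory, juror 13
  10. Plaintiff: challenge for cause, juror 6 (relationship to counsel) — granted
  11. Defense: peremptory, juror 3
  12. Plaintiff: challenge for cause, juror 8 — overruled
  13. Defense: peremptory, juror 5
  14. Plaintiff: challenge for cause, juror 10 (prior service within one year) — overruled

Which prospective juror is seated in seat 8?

12

Removed: #1, #3, #5, #6, #13, #16, #18, #19, #21, #22. (#8, #10, #14 stay — for-cause denied.)
Filling seats in venire order through position 8: #2, #4, #7, #8, #9, #10, #11, #12.
So seat 8 is #12.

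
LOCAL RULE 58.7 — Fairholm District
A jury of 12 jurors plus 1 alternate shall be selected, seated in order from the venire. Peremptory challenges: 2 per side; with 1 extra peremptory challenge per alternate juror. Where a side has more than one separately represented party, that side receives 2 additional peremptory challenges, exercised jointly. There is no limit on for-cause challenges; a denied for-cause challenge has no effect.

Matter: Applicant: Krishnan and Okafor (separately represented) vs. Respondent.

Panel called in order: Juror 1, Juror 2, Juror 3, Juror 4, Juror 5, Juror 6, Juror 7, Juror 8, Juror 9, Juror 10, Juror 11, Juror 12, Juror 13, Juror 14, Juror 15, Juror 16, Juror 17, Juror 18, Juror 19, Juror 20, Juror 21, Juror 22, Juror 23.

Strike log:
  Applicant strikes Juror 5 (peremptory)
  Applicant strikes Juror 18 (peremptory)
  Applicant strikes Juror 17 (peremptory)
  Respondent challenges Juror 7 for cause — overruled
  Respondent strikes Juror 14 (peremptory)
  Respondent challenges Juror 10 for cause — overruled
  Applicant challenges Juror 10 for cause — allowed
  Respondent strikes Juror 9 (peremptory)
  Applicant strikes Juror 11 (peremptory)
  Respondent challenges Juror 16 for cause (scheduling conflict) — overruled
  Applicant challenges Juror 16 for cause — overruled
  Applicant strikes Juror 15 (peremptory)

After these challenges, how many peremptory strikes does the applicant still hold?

0

Applicant allotment: 2 base + 1 × 1 alternate + 2 multi-party = 5.
Applicant peremptories used: #5, #18, #17, #11, #15 — 5 (for-cause on #10, #16 don't count).
Remaining: 5 − 5 = 0.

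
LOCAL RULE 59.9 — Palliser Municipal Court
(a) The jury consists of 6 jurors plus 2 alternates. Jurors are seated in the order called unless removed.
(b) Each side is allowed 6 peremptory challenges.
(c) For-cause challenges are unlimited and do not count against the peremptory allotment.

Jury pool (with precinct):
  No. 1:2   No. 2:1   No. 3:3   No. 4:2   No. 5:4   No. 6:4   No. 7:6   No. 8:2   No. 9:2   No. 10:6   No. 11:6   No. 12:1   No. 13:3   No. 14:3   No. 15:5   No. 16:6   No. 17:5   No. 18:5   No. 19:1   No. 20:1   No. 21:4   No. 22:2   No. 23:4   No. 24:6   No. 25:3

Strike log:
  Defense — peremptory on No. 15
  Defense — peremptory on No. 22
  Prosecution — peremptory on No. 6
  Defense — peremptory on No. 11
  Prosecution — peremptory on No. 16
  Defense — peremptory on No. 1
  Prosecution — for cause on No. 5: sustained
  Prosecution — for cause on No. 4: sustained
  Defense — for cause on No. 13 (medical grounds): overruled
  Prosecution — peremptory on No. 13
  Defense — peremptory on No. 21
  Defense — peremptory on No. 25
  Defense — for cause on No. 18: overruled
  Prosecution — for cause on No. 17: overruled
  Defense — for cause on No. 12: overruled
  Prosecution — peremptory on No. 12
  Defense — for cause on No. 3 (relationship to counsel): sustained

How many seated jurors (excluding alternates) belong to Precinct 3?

1

Removed: #1, #3, #4, #5, #6, #11, #12, #13, #15, #16, #21, #22, #25.
Seated jurors 1–6: #2, #7, #8, #9, #10, #14 (alternates #17, #18 not counted).
Of those, in Precinct 3: #14 → 1.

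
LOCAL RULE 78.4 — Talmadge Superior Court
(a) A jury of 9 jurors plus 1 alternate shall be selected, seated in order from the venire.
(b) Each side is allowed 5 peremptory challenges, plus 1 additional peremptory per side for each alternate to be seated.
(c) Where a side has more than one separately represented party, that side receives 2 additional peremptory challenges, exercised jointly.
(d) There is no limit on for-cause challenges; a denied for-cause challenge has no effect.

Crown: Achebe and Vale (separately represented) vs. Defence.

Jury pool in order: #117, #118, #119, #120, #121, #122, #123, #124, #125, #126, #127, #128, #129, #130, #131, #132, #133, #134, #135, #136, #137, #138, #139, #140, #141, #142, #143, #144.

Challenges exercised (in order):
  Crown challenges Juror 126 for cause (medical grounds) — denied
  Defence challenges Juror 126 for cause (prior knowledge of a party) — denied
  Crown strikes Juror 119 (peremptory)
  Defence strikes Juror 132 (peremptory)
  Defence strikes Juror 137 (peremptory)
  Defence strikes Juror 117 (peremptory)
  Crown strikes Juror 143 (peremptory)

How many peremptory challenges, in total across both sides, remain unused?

9

Crown allotment: 5 base + 1 × 1 alternate + 2 multi-party = 8. Defence allotment: 5 base + 1 × 1 alternate = 6.
Crown peremptories used: #119, #143 — 2 (the for-cause on #126 doesn't count).
Defence peremptories used: #132, #137, #117 — 3 (the for-cause on #126 doesn't count).
Remaining: (8 − 2) + (6 − 3) = 9.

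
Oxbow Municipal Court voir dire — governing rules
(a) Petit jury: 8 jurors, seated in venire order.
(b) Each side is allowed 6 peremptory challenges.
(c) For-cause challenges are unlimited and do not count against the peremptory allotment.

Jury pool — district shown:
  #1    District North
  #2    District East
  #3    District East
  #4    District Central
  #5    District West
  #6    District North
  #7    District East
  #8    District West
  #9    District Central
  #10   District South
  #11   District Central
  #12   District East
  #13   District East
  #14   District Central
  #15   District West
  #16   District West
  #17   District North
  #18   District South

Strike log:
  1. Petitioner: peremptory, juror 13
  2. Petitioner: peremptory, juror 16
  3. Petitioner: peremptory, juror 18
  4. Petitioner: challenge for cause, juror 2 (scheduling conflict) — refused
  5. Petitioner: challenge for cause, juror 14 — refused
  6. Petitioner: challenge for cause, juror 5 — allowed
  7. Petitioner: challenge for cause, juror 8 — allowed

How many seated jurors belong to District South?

Removed: #5, #8, #13, #16, #18.
Seated jurors 1–8: #1, #2, #3, #4, #6, #7, #9, #10.
Of those, in District South: #10 → 1.

1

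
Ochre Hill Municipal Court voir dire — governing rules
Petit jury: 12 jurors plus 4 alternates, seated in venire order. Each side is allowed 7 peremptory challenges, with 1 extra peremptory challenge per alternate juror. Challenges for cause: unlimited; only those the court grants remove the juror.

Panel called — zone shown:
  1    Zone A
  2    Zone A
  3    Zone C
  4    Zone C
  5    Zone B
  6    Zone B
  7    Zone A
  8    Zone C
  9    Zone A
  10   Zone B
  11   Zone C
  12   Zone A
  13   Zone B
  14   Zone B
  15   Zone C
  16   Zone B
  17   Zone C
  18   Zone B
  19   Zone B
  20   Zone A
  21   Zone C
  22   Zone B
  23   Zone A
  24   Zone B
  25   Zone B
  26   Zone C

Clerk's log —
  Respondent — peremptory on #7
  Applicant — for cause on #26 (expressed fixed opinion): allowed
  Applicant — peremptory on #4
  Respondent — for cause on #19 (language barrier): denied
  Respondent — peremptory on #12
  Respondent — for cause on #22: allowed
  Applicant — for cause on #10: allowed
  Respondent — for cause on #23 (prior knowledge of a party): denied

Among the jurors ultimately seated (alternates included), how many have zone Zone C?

5

Removed: #4, #7, #10, #12, #22, #26.
Seated (16 incl. alternates): #1, #2, #3, #5, #6, #8, #9, #11, #13, #14, #15, #16, #17, #18, #19, #20.
Of those, in Zone C: #3, #8, #11, #15, #17 → 5.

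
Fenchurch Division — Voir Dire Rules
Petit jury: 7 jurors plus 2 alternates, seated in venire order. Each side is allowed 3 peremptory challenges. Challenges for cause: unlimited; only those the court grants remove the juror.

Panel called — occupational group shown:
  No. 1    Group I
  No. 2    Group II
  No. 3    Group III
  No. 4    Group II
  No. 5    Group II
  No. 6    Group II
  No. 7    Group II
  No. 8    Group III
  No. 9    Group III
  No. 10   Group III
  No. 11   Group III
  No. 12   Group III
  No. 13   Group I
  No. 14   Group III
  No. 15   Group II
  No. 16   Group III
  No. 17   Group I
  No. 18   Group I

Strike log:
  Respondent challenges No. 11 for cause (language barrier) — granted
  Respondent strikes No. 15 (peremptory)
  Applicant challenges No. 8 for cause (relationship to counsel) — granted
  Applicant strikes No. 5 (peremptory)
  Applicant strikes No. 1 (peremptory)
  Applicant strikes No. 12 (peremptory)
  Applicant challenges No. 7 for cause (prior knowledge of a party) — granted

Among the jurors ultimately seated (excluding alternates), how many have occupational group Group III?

3

Removed: #1, #5, #7, #8, #11, #12, #15.
Seated jurors 1–7: #2, #3, #4, #6, #9, #10, #13 (alternates #14, #16 not counted).
Of those, in Group III: #3, #9, #10 → 3.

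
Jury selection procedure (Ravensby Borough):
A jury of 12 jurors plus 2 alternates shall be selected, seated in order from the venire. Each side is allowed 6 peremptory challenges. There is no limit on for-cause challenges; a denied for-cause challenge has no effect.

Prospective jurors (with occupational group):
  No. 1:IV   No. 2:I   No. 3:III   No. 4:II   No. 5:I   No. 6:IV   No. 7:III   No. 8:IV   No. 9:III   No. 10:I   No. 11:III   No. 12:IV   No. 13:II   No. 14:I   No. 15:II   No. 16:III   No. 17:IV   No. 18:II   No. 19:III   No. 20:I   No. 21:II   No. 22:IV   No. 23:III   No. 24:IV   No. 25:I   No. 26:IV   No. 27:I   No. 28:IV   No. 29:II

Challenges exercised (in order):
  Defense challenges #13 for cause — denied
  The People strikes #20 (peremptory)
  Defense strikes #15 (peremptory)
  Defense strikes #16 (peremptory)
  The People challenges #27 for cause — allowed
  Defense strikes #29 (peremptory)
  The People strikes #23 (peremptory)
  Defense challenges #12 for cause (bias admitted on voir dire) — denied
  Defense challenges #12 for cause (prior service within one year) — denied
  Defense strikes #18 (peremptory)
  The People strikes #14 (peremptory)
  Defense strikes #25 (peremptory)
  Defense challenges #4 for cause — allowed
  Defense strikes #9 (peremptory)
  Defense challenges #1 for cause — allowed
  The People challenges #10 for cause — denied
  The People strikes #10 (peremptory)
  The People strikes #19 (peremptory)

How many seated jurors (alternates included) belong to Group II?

2

Removed: #1, #4, #9, #10, #14, #15, #16, #18, #19, #20, #23, #25, #27, #29.
Seated (14 incl. alternates): #2, #3, #5, #6, #7, #8, #11, #12, #13, #17, #21, #22, #24, #26.
Of those, in Group II: #13, #21 → 2.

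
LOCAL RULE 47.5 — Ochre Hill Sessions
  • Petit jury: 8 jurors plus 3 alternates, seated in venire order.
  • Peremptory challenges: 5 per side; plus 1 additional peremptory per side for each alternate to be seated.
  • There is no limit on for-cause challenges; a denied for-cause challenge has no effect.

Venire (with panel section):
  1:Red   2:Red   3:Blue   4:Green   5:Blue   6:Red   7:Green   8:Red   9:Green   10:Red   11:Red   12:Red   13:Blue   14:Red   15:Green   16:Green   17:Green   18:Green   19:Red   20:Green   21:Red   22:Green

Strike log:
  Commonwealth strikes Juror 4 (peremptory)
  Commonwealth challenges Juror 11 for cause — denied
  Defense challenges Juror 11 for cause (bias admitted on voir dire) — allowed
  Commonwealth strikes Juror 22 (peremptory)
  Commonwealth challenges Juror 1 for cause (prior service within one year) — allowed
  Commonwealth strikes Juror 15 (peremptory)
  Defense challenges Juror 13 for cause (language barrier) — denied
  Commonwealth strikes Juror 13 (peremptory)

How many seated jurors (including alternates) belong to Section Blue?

Removed: #1, #4, #11, #13, #15, #22.
Seated (11 incl. alternates): #2, #3, #5, #6, #7, #8, #9, #10, #12, #14, #16.
Of those, in Section Blue: #3, #5 → 2.

2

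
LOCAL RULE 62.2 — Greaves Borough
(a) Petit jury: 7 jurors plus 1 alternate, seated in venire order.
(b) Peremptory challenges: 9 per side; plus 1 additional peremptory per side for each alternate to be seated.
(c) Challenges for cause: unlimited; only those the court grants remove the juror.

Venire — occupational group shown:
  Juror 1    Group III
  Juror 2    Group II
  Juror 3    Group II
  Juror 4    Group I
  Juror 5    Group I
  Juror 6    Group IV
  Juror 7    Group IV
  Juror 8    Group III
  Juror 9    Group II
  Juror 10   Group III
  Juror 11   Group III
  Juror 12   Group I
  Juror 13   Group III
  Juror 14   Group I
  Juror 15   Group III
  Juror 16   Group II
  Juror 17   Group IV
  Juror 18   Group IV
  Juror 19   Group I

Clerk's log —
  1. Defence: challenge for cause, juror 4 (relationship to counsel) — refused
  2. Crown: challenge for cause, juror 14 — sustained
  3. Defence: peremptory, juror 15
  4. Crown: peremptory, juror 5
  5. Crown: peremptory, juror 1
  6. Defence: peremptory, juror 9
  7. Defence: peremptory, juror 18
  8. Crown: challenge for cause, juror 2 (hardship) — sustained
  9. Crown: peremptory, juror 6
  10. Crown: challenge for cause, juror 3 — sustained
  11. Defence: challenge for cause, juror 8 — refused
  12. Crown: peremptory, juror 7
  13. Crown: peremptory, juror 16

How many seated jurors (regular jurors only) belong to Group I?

2

Removed: #1, #2, #3, #5, #6, #7, #9, #14, #15, #16, #18.
Seated jurors 1–7: #4, #8, #10, #11, #12, #13, #17 (alternates #19 not counted).
Of those, in Group I: #4, #12 → 2.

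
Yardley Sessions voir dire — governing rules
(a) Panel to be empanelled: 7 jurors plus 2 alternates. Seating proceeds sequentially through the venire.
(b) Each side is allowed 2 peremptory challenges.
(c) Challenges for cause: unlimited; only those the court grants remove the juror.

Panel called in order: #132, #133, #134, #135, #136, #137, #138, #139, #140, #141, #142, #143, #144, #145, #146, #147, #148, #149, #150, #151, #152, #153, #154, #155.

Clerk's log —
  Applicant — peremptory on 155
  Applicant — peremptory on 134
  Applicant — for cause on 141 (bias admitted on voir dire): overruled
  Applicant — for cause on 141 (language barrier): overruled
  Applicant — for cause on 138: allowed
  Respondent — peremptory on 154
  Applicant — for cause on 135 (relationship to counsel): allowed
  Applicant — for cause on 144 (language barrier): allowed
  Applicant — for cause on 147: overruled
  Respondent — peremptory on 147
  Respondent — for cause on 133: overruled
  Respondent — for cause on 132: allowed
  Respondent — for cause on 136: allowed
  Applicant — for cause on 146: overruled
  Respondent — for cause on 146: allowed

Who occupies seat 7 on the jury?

143

Removed: #132, #134, #135, #136, #138, #144, #146, #147, #154, #155. (#133, #141 stay — for-cause denied.)
Filling seats in venire order through position 7: #133, #137, #139, #140, #141, #142, #143.
So seat 7 is #143.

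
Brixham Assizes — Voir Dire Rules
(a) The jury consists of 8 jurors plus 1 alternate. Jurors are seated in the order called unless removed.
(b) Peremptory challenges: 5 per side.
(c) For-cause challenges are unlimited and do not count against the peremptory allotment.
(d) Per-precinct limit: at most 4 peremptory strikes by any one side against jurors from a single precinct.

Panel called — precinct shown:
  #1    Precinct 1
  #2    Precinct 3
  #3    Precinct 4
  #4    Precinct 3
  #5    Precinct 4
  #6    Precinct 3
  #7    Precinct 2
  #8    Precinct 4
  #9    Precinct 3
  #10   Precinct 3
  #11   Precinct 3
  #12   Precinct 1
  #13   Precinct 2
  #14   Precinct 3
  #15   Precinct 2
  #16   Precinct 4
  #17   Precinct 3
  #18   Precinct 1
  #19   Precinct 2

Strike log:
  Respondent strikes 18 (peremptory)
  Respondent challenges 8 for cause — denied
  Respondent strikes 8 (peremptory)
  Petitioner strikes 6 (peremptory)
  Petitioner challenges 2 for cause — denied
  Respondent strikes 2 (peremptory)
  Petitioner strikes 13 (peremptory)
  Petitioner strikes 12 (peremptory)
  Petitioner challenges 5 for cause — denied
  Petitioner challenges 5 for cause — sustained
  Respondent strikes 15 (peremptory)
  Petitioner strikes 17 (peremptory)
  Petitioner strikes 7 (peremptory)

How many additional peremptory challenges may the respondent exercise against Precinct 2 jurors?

Respondent peremptories so far: #18, #8, #2, #15 — 4 of 5 used, 1 left overall.
Against Precinct 2: #15 — 1 used; per-precinct cap 4 leaves 3.
Binding limit: min(1, 3) = 1.

1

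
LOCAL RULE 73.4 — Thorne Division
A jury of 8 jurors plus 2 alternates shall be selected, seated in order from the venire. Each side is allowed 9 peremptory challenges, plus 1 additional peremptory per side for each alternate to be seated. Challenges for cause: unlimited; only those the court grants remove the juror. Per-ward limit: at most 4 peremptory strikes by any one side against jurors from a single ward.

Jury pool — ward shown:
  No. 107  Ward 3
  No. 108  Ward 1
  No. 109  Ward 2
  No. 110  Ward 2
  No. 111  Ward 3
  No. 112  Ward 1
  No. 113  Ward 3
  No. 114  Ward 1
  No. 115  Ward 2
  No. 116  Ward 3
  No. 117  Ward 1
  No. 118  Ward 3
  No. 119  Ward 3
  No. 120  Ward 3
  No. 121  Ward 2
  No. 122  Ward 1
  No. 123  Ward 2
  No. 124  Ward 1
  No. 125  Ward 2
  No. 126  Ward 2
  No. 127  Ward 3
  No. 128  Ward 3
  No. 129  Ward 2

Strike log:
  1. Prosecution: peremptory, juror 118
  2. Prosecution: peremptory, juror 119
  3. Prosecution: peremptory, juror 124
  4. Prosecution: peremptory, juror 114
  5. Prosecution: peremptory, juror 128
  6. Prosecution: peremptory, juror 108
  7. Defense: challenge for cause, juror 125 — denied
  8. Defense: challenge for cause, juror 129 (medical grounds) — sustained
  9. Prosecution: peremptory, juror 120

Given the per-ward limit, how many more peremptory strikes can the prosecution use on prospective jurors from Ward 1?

1

Prosecution peremptories so far: #118, #119, #124, #114, #128, #108, #120 — 7 of 11 used, 4 left overall.
Against Ward 1: #124, #114, #108 — 3 used; per-ward cap 4 leaves 1.
Binding limit: min(4, 1) = 1.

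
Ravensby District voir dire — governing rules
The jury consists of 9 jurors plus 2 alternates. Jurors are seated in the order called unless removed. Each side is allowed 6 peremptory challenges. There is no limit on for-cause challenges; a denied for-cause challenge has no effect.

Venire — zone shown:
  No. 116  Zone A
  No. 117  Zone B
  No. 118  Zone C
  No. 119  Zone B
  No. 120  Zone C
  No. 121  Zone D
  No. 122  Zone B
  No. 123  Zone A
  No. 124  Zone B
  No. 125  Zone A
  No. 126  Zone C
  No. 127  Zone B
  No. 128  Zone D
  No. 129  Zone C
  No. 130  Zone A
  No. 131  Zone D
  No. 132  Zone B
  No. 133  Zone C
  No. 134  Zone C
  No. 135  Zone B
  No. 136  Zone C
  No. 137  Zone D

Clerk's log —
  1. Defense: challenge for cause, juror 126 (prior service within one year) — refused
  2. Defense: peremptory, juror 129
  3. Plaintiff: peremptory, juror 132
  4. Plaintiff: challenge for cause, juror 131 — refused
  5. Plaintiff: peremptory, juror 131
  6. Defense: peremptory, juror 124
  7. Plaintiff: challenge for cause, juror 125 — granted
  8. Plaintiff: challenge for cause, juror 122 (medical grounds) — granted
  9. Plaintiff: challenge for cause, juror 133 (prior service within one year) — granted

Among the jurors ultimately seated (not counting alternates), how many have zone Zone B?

3

Removed: #122, #124, #125, #129, #131, #132, #133.
Seated jurors 1–9: #116, #117, #118, #119, #120, #121, #123, #126, #127 (alternates #128, #130 not counted).
Of those, in Zone B: #117, #119, #127 → 3.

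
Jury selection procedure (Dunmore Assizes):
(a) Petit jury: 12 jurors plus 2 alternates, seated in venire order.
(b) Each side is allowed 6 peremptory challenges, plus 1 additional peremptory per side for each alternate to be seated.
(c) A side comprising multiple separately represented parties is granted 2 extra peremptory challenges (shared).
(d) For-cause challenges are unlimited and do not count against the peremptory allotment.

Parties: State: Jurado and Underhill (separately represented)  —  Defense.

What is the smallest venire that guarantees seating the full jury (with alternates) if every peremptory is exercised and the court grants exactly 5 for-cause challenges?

Seats to fill: 12 + 2 alternates = 14.
Peremptories — State: 6 + 1×2 + 2 = 10; Defense: 6 + 1×2 = 8; total 18.
For-cause removals: 5.
Minimum venire: 14 + 18 + 5 = 37.

37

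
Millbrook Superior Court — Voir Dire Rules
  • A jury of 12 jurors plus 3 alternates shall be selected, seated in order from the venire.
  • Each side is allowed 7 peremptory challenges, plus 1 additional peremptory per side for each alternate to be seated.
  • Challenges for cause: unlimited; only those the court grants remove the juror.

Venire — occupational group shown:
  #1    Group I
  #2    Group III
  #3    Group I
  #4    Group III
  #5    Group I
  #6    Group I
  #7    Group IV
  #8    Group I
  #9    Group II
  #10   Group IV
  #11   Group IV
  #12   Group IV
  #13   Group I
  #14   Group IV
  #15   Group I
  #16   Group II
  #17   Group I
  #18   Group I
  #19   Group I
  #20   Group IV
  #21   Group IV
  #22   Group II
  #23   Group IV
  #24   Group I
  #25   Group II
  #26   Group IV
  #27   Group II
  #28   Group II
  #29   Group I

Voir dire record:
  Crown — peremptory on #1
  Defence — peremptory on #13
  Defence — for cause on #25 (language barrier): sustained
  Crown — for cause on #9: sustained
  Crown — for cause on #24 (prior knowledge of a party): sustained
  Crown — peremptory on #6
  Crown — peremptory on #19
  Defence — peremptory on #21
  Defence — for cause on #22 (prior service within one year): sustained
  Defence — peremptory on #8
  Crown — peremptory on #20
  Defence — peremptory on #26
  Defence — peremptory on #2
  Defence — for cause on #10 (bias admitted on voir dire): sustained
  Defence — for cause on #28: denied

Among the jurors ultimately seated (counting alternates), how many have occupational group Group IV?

Removed: #1, #2, #6, #8, #9, #10, #13, #19, #20, #21, #22, #24, #25, #26.
Seated (15 incl. alternates): #3, #4, #5, #7, #11, #12, #14, #15, #16, #17, #18, #23, #27, #28, #29.
Of those, in Group IV: #7, #11, #12, #14, #23 → 5.

5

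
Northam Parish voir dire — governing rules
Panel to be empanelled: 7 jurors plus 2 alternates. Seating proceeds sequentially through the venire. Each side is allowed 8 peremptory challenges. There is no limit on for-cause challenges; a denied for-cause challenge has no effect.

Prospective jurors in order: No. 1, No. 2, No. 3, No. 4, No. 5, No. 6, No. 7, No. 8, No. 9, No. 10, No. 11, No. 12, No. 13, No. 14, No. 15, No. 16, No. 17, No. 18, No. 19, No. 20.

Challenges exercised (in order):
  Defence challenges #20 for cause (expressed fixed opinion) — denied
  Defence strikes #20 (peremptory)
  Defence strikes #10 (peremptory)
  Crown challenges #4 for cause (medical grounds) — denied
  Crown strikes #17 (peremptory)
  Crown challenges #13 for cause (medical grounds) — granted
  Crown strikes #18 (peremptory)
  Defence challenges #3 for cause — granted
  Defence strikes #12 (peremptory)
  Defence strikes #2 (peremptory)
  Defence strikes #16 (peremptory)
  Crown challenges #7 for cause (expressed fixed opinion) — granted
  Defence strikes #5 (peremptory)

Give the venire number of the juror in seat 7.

14

Removed: #2, #3, #5, #7, #10, #12, #13, #16, #17, #18, #20. (#4 stays — for-cause denied.)
Seating in order: seats 1–7 → #1, #4, #6, #8, #9, #11, #14; alternates → #15, #19.
So seat 7 is #14.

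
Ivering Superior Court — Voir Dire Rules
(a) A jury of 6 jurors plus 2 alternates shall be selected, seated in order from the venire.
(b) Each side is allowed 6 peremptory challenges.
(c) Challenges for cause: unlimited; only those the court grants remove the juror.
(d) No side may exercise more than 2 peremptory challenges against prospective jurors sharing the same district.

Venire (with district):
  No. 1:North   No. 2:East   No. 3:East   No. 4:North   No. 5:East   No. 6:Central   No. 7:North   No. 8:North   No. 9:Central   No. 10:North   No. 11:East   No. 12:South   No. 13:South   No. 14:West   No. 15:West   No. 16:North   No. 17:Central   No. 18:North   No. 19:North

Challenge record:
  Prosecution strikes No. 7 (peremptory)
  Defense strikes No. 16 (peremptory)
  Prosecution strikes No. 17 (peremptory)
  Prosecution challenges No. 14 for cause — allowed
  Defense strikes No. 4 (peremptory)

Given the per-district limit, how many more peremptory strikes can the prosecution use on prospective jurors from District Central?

1

Prosecution peremptories so far: #7, #17 — 2 of 6 used, 4 left overall.
Against District Central: #17 — 1 used; per-district cap 2 leaves 1.
Binding limit: min(4, 1) = 1.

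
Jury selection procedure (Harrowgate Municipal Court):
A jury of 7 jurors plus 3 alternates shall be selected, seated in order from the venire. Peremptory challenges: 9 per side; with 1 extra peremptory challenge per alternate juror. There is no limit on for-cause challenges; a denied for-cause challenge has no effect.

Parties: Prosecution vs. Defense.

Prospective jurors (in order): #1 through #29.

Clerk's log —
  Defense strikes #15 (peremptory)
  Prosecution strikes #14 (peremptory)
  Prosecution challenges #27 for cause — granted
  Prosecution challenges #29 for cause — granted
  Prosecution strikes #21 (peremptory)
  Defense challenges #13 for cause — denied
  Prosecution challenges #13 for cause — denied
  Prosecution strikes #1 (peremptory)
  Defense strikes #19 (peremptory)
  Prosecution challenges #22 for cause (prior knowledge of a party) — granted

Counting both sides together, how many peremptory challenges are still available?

Prosecution allotment: 9 base + 1 × 3 alternates = 12. Defense allotment: 9 base + 1 × 3 alternates = 12.
Prosecution peremptories used: #14, #21, #1 — 3 (for-cause on #27, #29, #13, #22 don't count).
Defense peremptories used: #15, #19 — 2 (the for-cause on #13 doesn't count).
Remaining: (12 − 3) + (12 − 2) = 19.

19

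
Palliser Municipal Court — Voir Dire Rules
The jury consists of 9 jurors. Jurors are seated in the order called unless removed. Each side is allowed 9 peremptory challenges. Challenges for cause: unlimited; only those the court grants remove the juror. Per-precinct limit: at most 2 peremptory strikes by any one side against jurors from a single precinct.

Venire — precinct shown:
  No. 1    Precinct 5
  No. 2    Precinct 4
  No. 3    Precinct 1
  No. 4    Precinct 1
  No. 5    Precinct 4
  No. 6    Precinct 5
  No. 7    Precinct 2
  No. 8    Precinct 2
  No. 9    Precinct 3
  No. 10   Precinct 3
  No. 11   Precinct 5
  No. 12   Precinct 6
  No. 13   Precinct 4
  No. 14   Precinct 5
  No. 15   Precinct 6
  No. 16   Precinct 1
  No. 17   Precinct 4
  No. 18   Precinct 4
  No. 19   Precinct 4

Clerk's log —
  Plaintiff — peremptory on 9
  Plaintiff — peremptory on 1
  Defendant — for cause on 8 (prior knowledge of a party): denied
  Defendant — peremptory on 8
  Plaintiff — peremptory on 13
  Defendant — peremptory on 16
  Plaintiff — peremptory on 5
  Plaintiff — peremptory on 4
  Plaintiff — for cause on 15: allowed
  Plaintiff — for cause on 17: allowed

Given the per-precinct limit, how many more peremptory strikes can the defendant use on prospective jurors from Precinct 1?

1

Defendant peremptories so far: #8, #16 — 2 of 9 used, 7 left overall.
Against Precinct 1: #16 — 1 used; per-precinct cap 2 leaves 1.
Binding limit: min(7, 1) = 1.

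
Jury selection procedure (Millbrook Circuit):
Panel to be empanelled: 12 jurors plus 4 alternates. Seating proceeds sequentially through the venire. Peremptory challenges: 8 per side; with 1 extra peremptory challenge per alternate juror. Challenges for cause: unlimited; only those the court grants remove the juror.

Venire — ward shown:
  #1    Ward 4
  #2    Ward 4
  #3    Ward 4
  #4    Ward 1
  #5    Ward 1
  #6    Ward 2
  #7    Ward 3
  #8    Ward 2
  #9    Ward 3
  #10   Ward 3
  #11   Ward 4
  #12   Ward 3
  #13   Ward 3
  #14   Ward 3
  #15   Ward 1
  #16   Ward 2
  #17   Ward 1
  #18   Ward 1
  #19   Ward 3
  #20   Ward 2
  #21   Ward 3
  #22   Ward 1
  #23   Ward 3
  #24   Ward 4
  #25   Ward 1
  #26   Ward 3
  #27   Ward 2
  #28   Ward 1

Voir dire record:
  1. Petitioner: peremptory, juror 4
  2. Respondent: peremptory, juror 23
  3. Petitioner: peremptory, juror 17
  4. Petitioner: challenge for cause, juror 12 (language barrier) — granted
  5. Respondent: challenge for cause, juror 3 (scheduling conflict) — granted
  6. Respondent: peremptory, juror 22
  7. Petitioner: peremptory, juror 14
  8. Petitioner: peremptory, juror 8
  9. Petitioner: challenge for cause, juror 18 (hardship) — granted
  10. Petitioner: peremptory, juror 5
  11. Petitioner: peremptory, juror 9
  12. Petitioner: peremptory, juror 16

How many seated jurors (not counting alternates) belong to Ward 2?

2

Removed: #3, #4, #5, #8, #9, #12, #14, #16, #17, #18, #22, #23.
Seated jurors 1–12: #1, #2, #6, #7, #10, #11, #13, #15, #19, #20, #21, #24 (alternates #25, #26, #27, #28 not counted).
Of those, in Ward 2: #6, #20 → 2.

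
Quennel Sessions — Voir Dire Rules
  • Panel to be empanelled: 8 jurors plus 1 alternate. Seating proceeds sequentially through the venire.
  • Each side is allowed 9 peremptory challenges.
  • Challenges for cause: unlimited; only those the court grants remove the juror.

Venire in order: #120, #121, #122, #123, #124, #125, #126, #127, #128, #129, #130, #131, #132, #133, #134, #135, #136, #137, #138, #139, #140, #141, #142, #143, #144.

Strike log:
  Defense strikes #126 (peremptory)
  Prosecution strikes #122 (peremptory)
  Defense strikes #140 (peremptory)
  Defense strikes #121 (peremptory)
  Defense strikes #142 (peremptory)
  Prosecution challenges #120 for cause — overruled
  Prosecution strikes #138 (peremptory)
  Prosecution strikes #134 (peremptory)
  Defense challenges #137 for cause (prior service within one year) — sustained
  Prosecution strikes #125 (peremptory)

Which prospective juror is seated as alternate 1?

132

Removed: #121, #122, #125, #126, #134, #137, #138, #140, #142. (#120 stays — for-cause denied.)
Seating in order: seats 1–8 → #120, #123, #124, #127, #128, #129, #130, #131; alternates → #132.
So alternate 1 is #132.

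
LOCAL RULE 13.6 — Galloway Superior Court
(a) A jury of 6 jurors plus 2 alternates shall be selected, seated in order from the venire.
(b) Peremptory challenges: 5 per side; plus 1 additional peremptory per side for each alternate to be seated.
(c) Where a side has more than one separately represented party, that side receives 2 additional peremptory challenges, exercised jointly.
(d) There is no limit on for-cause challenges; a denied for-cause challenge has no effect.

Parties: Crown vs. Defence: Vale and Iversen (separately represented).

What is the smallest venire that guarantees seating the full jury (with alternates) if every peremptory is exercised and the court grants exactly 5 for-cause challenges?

Seats to fill: 6 + 2 alternates = 8.
Peremptories — Crown: 5 + 1×2 = 7; Defence: 5 + 1×2 + 2 = 9; total 16.
For-cause removals: 5.
Minimum venire: 8 + 16 + 5 = 29.

29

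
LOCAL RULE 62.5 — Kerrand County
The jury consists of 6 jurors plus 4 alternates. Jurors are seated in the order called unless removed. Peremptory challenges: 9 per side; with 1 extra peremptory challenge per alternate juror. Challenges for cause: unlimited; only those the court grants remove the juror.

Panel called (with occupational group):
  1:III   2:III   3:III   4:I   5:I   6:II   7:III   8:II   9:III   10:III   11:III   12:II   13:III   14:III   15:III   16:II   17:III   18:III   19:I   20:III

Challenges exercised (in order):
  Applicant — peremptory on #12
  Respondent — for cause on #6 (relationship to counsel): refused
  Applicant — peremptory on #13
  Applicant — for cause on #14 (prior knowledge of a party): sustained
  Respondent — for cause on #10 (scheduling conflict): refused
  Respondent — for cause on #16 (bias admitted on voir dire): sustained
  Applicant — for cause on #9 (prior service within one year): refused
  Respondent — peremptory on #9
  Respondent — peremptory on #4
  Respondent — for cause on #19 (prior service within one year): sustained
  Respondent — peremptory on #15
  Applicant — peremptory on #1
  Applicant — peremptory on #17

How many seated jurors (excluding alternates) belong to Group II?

Removed: #1, #4, #9, #12, #13, #14, #15, #16, #17, #19.
Seated jurors 1–6: #2, #3, #5, #6, #7, #8 (alternates #10, #11, #18, #20 not counted).
Of those, in Group II: #6, #8 → 2.

2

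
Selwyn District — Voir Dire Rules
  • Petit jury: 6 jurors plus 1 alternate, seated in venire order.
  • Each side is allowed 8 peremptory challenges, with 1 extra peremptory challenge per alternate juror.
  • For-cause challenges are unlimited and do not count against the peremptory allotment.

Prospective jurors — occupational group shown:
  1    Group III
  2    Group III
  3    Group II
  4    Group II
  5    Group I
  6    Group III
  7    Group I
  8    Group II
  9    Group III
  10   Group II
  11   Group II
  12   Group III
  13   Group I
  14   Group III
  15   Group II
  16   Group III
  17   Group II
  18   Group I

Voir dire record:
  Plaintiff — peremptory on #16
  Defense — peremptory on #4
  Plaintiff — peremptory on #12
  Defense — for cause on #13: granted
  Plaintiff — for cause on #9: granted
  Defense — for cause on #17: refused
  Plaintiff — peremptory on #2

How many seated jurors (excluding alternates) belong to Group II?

Removed: #2, #4, #9, #12, #13, #16.
Seated jurors 1–6: #1, #3, #5, #6, #7, #8 (alternates #10 not counted).
Of those, in Group II: #3, #8 → 2.

2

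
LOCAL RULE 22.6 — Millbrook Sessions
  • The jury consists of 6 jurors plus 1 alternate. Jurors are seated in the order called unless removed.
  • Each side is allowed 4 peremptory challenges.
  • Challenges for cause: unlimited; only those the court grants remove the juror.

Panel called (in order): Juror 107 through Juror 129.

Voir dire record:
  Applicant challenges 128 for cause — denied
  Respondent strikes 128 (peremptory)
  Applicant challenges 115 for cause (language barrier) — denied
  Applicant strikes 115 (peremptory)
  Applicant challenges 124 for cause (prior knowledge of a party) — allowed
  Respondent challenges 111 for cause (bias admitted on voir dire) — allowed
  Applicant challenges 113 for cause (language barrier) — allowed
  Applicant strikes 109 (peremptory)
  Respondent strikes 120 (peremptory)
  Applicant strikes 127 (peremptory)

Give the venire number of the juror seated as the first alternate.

117

Removed: #109, #111, #113, #115, #120, #124, #127, #128.
Seating in order: seats 1–6 → #107, #108, #110, #112, #114, #116; alternates → #117.
So alternate 1 is #117.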